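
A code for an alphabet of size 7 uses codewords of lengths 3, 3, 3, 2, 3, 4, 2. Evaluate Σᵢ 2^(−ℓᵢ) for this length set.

With common denominator 2^4 = 16: Σ 2^(−ℓᵢ) = 2/16 + 2/16 + 2/16 + 4/16 + 2/16 + 1/16 + 4/16 = 17/16 = 1.0625.

1.0625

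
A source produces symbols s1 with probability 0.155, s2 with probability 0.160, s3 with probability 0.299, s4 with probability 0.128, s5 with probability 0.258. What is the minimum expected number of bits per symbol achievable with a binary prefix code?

Repeatedly combine the two least-probable nodes; the expected code length is the sum of the merged weights.
merge 16/125 + 31/200 → 283/1000
merge 4/25 + 129/500 → 209/500
merge 283/1000 + 299/1000 → 291/500
merge 209/500 + 291/500 → 1
L = 283/1000 + 209/500 + 291/500 + 1 = 2283/1000 = 2.283 bits/symbol.

2.283 bits/symbol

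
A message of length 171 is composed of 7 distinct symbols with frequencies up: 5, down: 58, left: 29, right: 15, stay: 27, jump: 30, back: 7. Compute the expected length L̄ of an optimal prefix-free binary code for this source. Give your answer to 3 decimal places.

2.544 bits/symbol

Probabilities are the counts divided by 171.
Repeatedly combine the two least-probable nodes; the expected code length is the sum of the merged weights.
merge 5/171 + 7/171 → 4/57
merge 4/57 + 5/57 → 3/19
merge 3/19 + 3/19 → 6/19
merge 29/171 + 10/57 → 59/171
merge 6/19 + 58/171 → 112/171
merge 59/171 + 112/171 → 1
L = 4/57 + 3/19 + 6/19 + 59/171 + 112/171 + 1 = 145/57 ≈ 2.544 bits/symbol.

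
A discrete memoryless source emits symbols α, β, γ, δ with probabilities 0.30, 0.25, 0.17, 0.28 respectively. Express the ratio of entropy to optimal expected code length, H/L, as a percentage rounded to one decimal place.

98.5%

Entropy H = −Σ p log₂ p ≈ 1.9699 bits.
Huffman merges: 17/100+1/4→21/50; 7/25+3/10→29/50; 21/50+29/50→1. L = 2 ≈ 2.0000.
Efficiency = H/L = 1.9699/2.0000 = 98.5%.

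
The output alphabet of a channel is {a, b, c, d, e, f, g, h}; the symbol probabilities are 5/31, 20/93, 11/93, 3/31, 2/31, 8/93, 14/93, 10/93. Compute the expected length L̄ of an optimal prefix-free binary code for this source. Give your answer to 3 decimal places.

Repeatedly combine the two least-probable nodes; the expected code length is the sum of the merged weights.
merge 2/31 + 8/93 → 14/93
merge 3/31 + 10/93 → 19/93
merge 11/93 + 14/93 → 25/93
merge 14/93 + 5/31 → 29/93
merge 19/93 + 20/93 → 13/31
merge 25/93 + 29/93 → 18/31
merge 13/31 + 18/31 → 1
L = 14/93 + 19/93 + 25/93 + 29/93 + 13/31 + 18/31 + 1 = 91/31 ≈ 2.935 bits/symbol.

2.935 bits/symbol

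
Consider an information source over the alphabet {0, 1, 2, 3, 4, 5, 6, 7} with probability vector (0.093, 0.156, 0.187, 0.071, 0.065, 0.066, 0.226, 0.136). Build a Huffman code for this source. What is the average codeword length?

2.882 bits/symbol

Repeatedly combine the two least-probable nodes; the expected code length is the sum of the merged weights.
merge 13/200 + 33/500 → 131/1000
merge 71/1000 + 93/1000 → 41/250
merge 131/1000 + 17/125 → 267/1000
merge 39/250 + 41/250 → 8/25
merge 187/1000 + 113/500 → 413/1000
merge 267/1000 + 8/25 → 587/1000
merge 413/1000 + 587/1000 → 1
L = 131/1000 + 41/250 + 267/1000 + 8/25 + 413/1000 + 587/1000 + 1 = 1441/500 = 2.882 bits/symbol.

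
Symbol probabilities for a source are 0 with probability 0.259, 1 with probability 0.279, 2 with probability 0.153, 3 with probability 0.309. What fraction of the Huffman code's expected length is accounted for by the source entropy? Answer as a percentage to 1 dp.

Entropy H = −Σ p log₂ p ≈ 1.9565 bits.
Huffman merges: 153/1000+259/1000→103/250; 279/1000+309/1000→147/250; 103/250+147/250→1. L = 2 ≈ 2.0000.
Efficiency = H/L = 1.9565/2.0000 = 97.8%.

97.8%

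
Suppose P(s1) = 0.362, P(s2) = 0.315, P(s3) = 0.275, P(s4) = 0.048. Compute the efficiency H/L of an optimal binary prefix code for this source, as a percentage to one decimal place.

Entropy H = −Σ p log₂ p ≈ 1.7781 bits.
Huffman merges: 6/125+11/40→323/1000; 63/200+323/1000→319/500; 181/500+319/500→1. L = 1961/1000 ≈ 1.9610.
Efficiency = H/L = 1.7781/1.9610 = 90.7%.

90.7%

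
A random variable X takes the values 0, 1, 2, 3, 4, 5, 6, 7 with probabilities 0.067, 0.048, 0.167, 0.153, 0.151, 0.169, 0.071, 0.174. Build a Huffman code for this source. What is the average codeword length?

2.941 bits/symbol

Repeatedly combine the two least-probable nodes; the expected code length is the sum of the merged weights.
merge 6/125 + 67/1000 → 23/200
merge 71/1000 + 23/200 → 93/500
merge 151/1000 + 153/1000 → 38/125
merge 167/1000 + 169/1000 → 42/125
merge 87/500 + 93/500 → 9/25
merge 38/125 + 42/125 → 16/25
merge 9/25 + 16/25 → 1
L = 23/200 + 93/500 + 38/125 + 42/125 + 9/25 + 16/25 + 1 = 2941/1000 = 2.941 bits/symbol.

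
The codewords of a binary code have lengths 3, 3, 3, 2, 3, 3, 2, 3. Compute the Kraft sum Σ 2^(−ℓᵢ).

1.25

With common denominator 2^3 = 8: Σ 2^(−ℓᵢ) = 1/8 + 1/8 + 1/8 + 2/8 + 1/8 + 1/8 + 2/8 + 1/8 = 10/8 = 1.25.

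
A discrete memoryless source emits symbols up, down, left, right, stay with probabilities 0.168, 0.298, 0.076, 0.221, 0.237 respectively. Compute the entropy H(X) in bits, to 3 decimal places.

2.209 bits

H = −Σ pᵢ log₂ pᵢ.
−0.168·log₂(0.168) = 0.4323
−0.298·log₂(0.298) = 0.5205
−0.076·log₂(0.076) = 0.2826
−0.221·log₂(0.221) = 0.4813
−0.237·log₂(0.237) = 0.4923
Sum ≈ 2.2090 → 2.209 bits.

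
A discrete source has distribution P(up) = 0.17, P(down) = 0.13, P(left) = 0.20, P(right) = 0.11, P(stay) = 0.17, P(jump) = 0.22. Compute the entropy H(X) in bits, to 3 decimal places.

H = −Σ pᵢ log₂ pᵢ.
−0.17·log₂(0.17) = 0.4346
−0.13·log₂(0.13) = 0.3826
−0.20·log₂(0.20) = 0.4644
−0.11·log₂(0.11) = 0.3503
−0.17·log₂(0.17) = 0.4346
−0.22·log₂(0.22) = 0.4806
Sum ≈ 2.5471 → 2.547 bits.

2.547 bits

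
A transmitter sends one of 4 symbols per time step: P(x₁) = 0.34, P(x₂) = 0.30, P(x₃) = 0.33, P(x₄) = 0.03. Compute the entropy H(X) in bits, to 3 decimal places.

1.730 bits

H = −Σ pᵢ log₂ pᵢ.
−0.34·log₂(0.34) = 0.5292
−0.30·log₂(0.30) = 0.5211
−0.33·log₂(0.33) = 0.5278
−0.03·log₂(0.03) = 0.1518
Sum ≈ 1.7299 → 1.730 bits.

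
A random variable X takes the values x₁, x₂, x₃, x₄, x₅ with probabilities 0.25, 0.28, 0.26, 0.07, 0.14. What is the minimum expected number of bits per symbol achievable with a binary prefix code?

2.21 bits/symbol

Repeatedly combine the two least-probable nodes; the expected code length is the sum of the merged weights.
merge 7/100 + 7/50 → 21/100
merge 21/100 + 1/4 → 23/50
merge 13/50 + 7/25 → 27/50
merge 23/50 + 27/50 → 1
L = 21/100 + 23/50 + 27/50 + 1 = 221/100 = 2.21 bits/symbol.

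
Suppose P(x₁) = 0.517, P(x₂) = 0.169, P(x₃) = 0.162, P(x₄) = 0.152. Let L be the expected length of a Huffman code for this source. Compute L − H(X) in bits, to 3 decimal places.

0.033 bits

Entropy H = −Σ p log₂ p ≈ 1.7640 bits.
Huffman merges: 19/125+81/500→157/500; 169/1000+157/500→483/1000; 483/1000+517/1000→1. L = 1797/1000 ≈ 1.7970.
L − H = 1.7970 − 1.7640 = 0.033 bits.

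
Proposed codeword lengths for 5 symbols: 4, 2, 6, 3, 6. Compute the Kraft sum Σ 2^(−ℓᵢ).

With common denominator 2^6 = 64: Σ 2^(−ℓᵢ) = 4/64 + 16/64 + 1/64 + 8/64 + 1/64 = 30/64 = 0.46875.

0.46875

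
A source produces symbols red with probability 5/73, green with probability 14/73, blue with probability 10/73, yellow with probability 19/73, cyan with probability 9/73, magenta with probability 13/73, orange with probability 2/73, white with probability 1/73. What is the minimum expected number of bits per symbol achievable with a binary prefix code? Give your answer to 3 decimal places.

Repeatedly combine the two least-probable nodes; the expected code length is the sum of the merged weights.
merge 1/73 + 2/73 → 3/73
merge 3/73 + 5/73 → 8/73
merge 8/73 + 9/73 → 17/73
merge 10/73 + 13/73 → 23/73
merge 14/73 + 17/73 → 31/73
merge 19/73 + 23/73 → 42/73
merge 31/73 + 42/73 → 1
L = 3/73 + 8/73 + 17/73 + 23/73 + 31/73 + 42/73 + 1 = 197/73 ≈ 2.699 bits/symbol.

2.699 bits/symbol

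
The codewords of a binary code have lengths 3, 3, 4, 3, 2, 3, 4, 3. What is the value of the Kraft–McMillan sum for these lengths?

With common denominator 2^4 = 16: Σ 2^(−ℓᵢ) = 2/16 + 2/16 + 1/16 + 2/16 + 4/16 + 2/16 + 1/16 + 2/16 = 16/16 = 1.

1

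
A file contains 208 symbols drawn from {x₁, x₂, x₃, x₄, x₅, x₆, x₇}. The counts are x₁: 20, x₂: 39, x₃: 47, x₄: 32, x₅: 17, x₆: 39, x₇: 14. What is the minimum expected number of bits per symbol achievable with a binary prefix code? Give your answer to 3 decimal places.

Probabilities are the counts divided by 208.
Repeatedly combine the two least-probable nodes; the expected code length is the sum of the merged weights.
merge 7/104 + 17/208 → 31/208
merge 5/52 + 31/208 → 51/208
merge 2/13 + 3/16 → 71/208
merge 3/16 + 47/208 → 43/104
merge 51/208 + 71/208 → 61/104
merge 43/104 + 61/104 → 1
L = 31/208 + 51/208 + 71/208 + 43/104 + 61/104 + 1 = 569/208 ≈ 2.736 bits/symbol.

2.736 bits/symbol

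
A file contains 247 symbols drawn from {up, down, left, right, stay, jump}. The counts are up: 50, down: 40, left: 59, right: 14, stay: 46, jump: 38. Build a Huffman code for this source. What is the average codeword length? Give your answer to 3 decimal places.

Probabilities are the counts divided by 247.
Repeatedly combine the two least-probable nodes; the expected code length is the sum of the merged weights.
merge 14/247 + 2/13 → 4/19
merge 40/247 + 46/247 → 86/247
merge 50/247 + 4/19 → 102/247
merge 59/247 + 86/247 → 145/247
merge 102/247 + 145/247 → 1
L = 4/19 + 86/247 + 102/247 + 145/247 + 1 = 632/247 ≈ 2.559 bits/symbol.

2.559 bits/symbol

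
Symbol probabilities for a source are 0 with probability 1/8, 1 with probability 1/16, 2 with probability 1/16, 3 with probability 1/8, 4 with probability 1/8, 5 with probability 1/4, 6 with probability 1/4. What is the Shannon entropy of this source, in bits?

2.625 bits

Each probability is a power of 1/2, so log₂(1/p) is an integer.
H = Σ p·log₂(1/p) = 1/8·3 + 1/16·4 + 1/16·4 + 1/8·3 + 1/8·3 + 1/4·2 + 1/4·2 = 2.625 bits.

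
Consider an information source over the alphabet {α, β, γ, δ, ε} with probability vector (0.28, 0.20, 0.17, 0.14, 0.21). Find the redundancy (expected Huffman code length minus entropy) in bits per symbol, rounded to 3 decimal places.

Entropy H = −Σ p log₂ p ≈ 2.2831 bits.
Huffman merges: 7/50+17/100→31/100; 1/5+21/100→41/100; 7/25+31/100→59/100; 41/100+59/100→1. L = 231/100 ≈ 2.3100.
L − H = 2.3100 − 2.2831 = 0.027 bits.

0.027 bits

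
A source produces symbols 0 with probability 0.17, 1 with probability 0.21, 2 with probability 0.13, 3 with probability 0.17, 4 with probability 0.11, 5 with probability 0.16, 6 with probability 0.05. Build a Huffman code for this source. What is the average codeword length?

2.78 bits/symbol

Repeatedly combine the two least-probable nodes; the expected code length is the sum of the merged weights.
merge 1/20 + 11/100 → 4/25
merge 13/100 + 4/25 → 29/100
merge 4/25 + 17/100 → 33/100
merge 17/100 + 21/100 → 19/50
merge 29/100 + 33/100 → 31/50
merge 19/50 + 31/50 → 1
L = 4/25 + 29/100 + 33/100 + 19/50 + 31/50 + 1 = 139/50 = 2.78 bits/symbol.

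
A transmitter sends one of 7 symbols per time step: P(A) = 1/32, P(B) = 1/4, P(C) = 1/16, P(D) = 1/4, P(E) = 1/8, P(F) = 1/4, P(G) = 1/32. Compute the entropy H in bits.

2.4375 bits

Each probability is a power of 1/2, so log₂(1/p) is an integer.
H = Σ p·log₂(1/p) = 1/32·5 + 1/4·2 + 1/16·4 + 1/4·2 + 1/8·3 + 1/4·2 + 1/32·5 = 2.4375 bits.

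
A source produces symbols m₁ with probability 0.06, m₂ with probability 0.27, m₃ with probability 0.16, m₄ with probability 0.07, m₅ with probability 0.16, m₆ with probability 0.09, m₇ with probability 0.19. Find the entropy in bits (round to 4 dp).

H = −Σ pᵢ log₂ pᵢ.
−0.06·log₂(0.06) = 0.2435
−0.27·log₂(0.27) = 0.5100
−0.16·log₂(0.16) = 0.4230
−0.07·log₂(0.07) = 0.2686
−0.16·log₂(0.16) = 0.4230
−0.09·log₂(0.09) = 0.3127
−0.19·log₂(0.19) = 0.4552
Sum ≈ 2.6360 → 2.6360 bits.

2.6360 bits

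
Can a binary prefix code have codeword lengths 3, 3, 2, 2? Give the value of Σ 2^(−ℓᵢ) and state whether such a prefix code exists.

0.75; yes

With common denominator 2^3 = 8: Σ 2^(−ℓᵢ) = 1/8 + 1/8 + 2/8 + 2/8 = 6/8 = 0.75.
Kraft's inequality requires Σ ≤ 1; here Σ = 0.75 ≤ 1, so such a prefix code exists.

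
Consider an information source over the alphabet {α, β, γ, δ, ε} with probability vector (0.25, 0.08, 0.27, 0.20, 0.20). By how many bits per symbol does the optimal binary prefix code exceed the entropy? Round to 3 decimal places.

Entropy H = −Σ p log₂ p ≈ 2.2303 bits.
Huffman merges: 2/25+1/5→7/25; 1/5+1/4→9/20; 27/100+7/25→11/20; 9/20+11/20→1. L = 57/25 ≈ 2.2800.
L − H = 2.2800 − 2.2303 = 0.050 bits.

0.050 bits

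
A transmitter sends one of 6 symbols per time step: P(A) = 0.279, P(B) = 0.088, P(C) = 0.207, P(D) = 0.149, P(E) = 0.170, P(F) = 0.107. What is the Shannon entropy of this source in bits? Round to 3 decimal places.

2.482 bits

H = −Σ pᵢ log₂ pᵢ.
−0.279·log₂(0.279) = 0.5138
−0.088·log₂(0.088) = 0.3086
−0.207·log₂(0.207) = 0.4704
−0.149·log₂(0.149) = 0.4092
−0.170·log₂(0.170) = 0.4346
−0.107·log₂(0.107) = 0.3450
Sum ≈ 2.4816 → 2.482 bits.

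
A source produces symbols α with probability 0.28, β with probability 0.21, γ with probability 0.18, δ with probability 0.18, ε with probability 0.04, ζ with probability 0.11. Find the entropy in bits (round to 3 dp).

2.414 bits

H = −Σ pᵢ log₂ pᵢ.
−0.28·log₂(0.28) = 0.5142
−0.21·log₂(0.21) = 0.4728
−0.18·log₂(0.18) = 0.4453
−0.18·log₂(0.18) = 0.4453
−0.04·log₂(0.04) = 0.1858
−0.11·log₂(0.11) = 0.3503
Sum ≈ 2.4137 → 2.414 bits.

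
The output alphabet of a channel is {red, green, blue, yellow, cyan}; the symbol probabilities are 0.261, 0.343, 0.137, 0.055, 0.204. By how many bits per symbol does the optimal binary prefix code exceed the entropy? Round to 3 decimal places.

0.066 bits

Entropy H = −Σ p log₂ p ≈ 2.1262 bits.
Huffman merges: 11/200+137/1000→24/125; 24/125+51/250→99/250; 261/1000+343/1000→151/250; 99/250+151/250→1. L = 274/125 ≈ 2.1920.
L − H = 2.1920 − 2.1262 = 0.066 bits.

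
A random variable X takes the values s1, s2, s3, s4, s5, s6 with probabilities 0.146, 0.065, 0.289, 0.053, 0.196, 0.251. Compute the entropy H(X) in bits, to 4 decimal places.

2.3651 bits

H = −Σ pᵢ log₂ pᵢ.
−0.146·log₂(0.146) = 0.4053
−0.065·log₂(0.065) = 0.2563
−0.289·log₂(0.289) = 0.5176
−0.053·log₂(0.053) = 0.2246
−0.196·log₂(0.196) = 0.4608
−0.251·log₂(0.251) = 0.5006
Sum ≈ 2.3651 → 2.3651 bits.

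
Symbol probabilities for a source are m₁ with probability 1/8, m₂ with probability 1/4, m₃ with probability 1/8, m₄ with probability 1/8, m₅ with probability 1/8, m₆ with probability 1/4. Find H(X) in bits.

2.5 bits

Each probability is a power of 1/2, so log₂(1/p) is an integer.
H = Σ p·log₂(1/p) = 1/8·3 + 1/4·2 + 1/8·3 + 1/8·3 + 1/8·3 + 1/4·2 = 2.5 bits.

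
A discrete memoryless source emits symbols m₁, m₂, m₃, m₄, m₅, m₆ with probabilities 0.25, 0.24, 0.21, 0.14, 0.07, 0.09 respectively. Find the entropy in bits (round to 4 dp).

H = −Σ pᵢ log₂ pᵢ.
−0.25·log₂(0.25) = 0.5000
−0.24·log₂(0.24) = 0.4941
−0.21·log₂(0.21) = 0.4728
−0.14·log₂(0.14) = 0.3971
−0.07·log₂(0.07) = 0.2686
−0.09·log₂(0.09) = 0.3127
Sum ≈ 2.4453 → 2.4453 bits.

2.4453 bits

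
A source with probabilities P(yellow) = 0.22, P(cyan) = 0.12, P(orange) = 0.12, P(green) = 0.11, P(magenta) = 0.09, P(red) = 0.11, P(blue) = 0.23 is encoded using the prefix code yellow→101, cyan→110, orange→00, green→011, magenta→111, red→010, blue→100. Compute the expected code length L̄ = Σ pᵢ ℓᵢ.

L̄ = Σ pᵢ·ℓᵢ = 0.22·3 + 0.12·3 + 0.12·2 + 0.11·3 + 0.09·3 + 0.11·3 + 0.23·3 = 2.88 bits/symbol.

2.88 bits/symbol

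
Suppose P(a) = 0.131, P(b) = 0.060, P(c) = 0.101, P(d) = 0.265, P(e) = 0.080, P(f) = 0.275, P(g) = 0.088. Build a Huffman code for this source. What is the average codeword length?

Repeatedly combine the two least-probable nodes; the expected code length is the sum of the merged weights.
merge 3/50 + 2/25 → 7/50
merge 11/125 + 101/1000 → 189/1000
merge 131/1000 + 7/50 → 271/1000
merge 189/1000 + 53/200 → 227/500
merge 271/1000 + 11/40 → 273/500
merge 227/500 + 273/500 → 1
L = 7/50 + 189/1000 + 271/1000 + 227/500 + 273/500 + 1 = 13/5 = 2.6 bits/symbol.

2.6 bits/symbol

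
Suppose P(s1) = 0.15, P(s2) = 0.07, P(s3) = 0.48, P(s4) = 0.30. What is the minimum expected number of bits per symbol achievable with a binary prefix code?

1.74 bits/symbol

Repeatedly combine the two least-probable nodes; the expected code length is the sum of the merged weights.
merge 7/100 + 3/20 → 11/50
merge 11/50 + 3/10 → 13/25
merge 12/25 + 13/25 → 1
L = 11/50 + 13/25 + 1 = 87/50 = 1.74 bits/symbol.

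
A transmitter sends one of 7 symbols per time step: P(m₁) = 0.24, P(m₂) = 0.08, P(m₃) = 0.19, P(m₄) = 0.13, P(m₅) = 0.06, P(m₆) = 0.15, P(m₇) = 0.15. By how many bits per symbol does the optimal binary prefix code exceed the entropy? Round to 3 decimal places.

Entropy H = −Σ p log₂ p ≈ 2.6881 bits.
Huffman merges: 3/50+2/25→7/50; 13/100+7/50→27/100; 3/20+3/20→3/10; 19/100+6/25→43/100; 27/100+3/10→57/100; 43/100+57/100→1. L = 271/100 ≈ 2.7100.
L − H = 2.7100 − 2.6881 = 0.022 bits.

0.022 bits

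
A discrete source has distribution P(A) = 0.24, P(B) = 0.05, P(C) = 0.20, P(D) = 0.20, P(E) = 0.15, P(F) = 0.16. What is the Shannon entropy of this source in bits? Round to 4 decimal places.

H = −Σ pᵢ log₂ pᵢ.
−0.24·log₂(0.24) = 0.4941
−0.05·log₂(0.05) = 0.2161
−0.20·log₂(0.20) = 0.4644
−0.20·log₂(0.20) = 0.4644
−0.15·log₂(0.15) = 0.4105
−0.16·log₂(0.16) = 0.4230
Sum ≈ 2.4726 → 2.4726 bits.

2.4726 bits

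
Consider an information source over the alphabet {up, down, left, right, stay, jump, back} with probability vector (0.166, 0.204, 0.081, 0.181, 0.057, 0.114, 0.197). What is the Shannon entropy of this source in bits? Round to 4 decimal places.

H = −Σ pᵢ log₂ pᵢ.
−0.166·log₂(0.166) = 0.4301
−0.204·log₂(0.204) = 0.4678
−0.081·log₂(0.081) = 0.2937
−0.181·log₂(0.181) = 0.4463
−0.057·log₂(0.057) = 0.2356
−0.114·log₂(0.114) = 0.3571
−0.197·log₂(0.197) = 0.4617
Sum ≈ 2.6924 → 2.6924 bits.

2.6924 bits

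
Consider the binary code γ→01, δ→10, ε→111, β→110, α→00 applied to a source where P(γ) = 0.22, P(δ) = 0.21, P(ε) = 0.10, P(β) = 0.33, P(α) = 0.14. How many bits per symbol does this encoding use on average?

2.43 bits/symbol

L̄ = Σ pᵢ·ℓᵢ = 0.22·2 + 0.21·2 + 0.10·3 + 0.33·3 + 0.14·2 = 2.43 bits/symbol.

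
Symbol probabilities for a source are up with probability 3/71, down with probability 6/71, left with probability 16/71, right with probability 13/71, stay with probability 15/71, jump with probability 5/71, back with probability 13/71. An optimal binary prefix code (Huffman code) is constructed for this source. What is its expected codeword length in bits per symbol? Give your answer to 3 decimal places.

2.676 bits/symbol

Repeatedly combine the two least-probable nodes; the expected code length is the sum of the merged weights.
merge 3/71 + 5/71 → 8/71
merge 6/71 + 8/71 → 14/71
merge 13/71 + 13/71 → 26/71
merge 14/71 + 15/71 → 29/71
merge 16/71 + 26/71 → 42/71
merge 29/71 + 42/71 → 1
L = 8/71 + 14/71 + 26/71 + 29/71 + 42/71 + 1 = 190/71 ≈ 2.676 bits/symbol.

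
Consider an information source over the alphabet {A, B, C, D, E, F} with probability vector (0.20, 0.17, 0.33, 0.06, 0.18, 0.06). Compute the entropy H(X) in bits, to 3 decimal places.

H = −Σ pᵢ log₂ pᵢ.
−0.20·log₂(0.20) = 0.4644
−0.17·log₂(0.17) = 0.4346
−0.33·log₂(0.33) = 0.5278
−0.06·log₂(0.06) = 0.2435
−0.18·log₂(0.18) = 0.4453
−0.06·log₂(0.06) = 0.2435
Sum ≈ 2.3592 → 2.359 bits.

2.359 bits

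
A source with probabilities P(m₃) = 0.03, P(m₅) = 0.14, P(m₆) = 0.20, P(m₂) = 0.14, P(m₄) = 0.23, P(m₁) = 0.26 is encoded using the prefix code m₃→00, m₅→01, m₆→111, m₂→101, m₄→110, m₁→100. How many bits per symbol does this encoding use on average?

L̄ = Σ pᵢ·ℓᵢ = 0.03·2 + 0.14·2 + 0.20·3 + 0.14·3 + 0.23·3 + 0.26·3 = 2.83 bits/symbol.

2.83 bits/symbol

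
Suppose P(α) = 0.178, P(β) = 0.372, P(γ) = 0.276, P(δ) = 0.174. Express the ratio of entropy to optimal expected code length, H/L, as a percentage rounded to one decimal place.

97.2%

Entropy H = −Σ p log₂ p ≈ 1.9255 bits.
Huffman merges: 87/500+89/500→44/125; 69/250+44/125→157/250; 93/250+157/250→1. L = 99/50 ≈ 1.9800.
Efficiency = H/L = 1.9255/1.9800 = 97.2%.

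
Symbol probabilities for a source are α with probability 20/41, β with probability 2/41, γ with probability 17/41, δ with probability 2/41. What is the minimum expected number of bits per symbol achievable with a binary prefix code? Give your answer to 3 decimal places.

1.610 bits/symbol

Repeatedly combine the two least-probable nodes; the expected code length is the sum of the merged weights.
merge 2/41 + 2/41 → 4/41
merge 4/41 + 17/41 → 21/41
merge 20/41 + 21/41 → 1
L = 4/41 + 21/41 + 1 = 66/41 ≈ 1.610 bits/symbol.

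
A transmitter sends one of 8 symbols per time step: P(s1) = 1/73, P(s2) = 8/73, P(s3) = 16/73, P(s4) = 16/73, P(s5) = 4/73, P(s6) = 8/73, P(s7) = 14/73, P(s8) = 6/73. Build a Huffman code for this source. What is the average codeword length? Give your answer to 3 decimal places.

Repeatedly combine the two least-probable nodes; the expected code length is the sum of the merged weights.
merge 1/73 + 4/73 → 5/73
merge 5/73 + 6/73 → 11/73
merge 8/73 + 8/73 → 16/73
merge 11/73 + 14/73 → 25/73
merge 16/73 + 16/73 → 32/73
merge 16/73 + 25/73 → 41/73
merge 32/73 + 41/73 → 1
L = 5/73 + 11/73 + 16/73 + 25/73 + 32/73 + 41/73 + 1 = 203/73 ≈ 2.781 bits/symbol.

2.781 bits/symbol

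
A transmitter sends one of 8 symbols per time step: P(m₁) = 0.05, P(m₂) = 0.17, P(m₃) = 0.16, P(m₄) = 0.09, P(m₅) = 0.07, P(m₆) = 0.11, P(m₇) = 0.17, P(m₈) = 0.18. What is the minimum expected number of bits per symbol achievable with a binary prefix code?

2.94 bits/symbol

Repeatedly combine the two least-probable nodes; the expected code length is the sum of the merged weights.
merge 1/20 + 7/100 → 3/25
merge 9/100 + 11/100 → 1/5
merge 3/25 + 4/25 → 7/25
merge 17/100 + 17/100 → 17/50
merge 9/50 + 1/5 → 19/50
merge 7/25 + 17/50 → 31/50
merge 19/50 + 31/50 → 1
L = 3/25 + 1/5 + 7/25 + 17/50 + 19/50 + 31/50 + 1 = 147/50 = 2.94 bits/symbol.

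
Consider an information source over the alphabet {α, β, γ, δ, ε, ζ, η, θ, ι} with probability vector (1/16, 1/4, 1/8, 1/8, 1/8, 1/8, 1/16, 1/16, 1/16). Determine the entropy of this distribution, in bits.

3 bits

Each probability is a power of 1/2, so log₂(1/p) is an integer.
H = Σ p·log₂(1/p) = 1/16·4 + 1/4·2 + 1/8·3 + 1/8·3 + 1/8·3 + 1/8·3 + 1/16·4 + 1/16·4 + 1/16·4 = 3 bits.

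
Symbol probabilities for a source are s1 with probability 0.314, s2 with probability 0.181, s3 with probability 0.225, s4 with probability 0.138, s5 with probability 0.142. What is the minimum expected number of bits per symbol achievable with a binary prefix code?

2.28 bits/symbol

Repeatedly combine the two least-probable nodes; the expected code length is the sum of the merged weights.
merge 69/500 + 71/500 → 7/25
merge 181/1000 + 9/40 → 203/500
merge 7/25 + 157/500 → 297/500
merge 203/500 + 297/500 → 1
L = 7/25 + 203/500 + 297/500 + 1 = 57/25 = 2.28 bits/symbol.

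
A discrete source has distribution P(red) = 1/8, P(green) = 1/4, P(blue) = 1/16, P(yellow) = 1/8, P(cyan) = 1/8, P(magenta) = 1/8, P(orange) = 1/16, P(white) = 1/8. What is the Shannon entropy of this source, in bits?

Each probability is a power of 1/2, so log₂(1/p) is an integer.
H = Σ p·log₂(1/p) = 1/8·3 + 1/4·2 + 1/16·4 + 1/8·3 + 1/8·3 + 1/8·3 + 1/16·4 + 1/8·3 = 2.875 bits.

2.875 bits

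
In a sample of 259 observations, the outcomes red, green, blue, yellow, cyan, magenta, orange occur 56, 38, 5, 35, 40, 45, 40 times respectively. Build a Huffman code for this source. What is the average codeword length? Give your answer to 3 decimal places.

2.764 bits/symbol

Probabilities are the counts divided by 259.
Repeatedly combine the two least-probable nodes; the expected code length is the sum of the merged weights.
merge 5/259 + 5/37 → 40/259
merge 38/259 + 40/259 → 78/259
merge 40/259 + 40/259 → 80/259
merge 45/259 + 8/37 → 101/259
merge 78/259 + 80/259 → 158/259
merge 101/259 + 158/259 → 1
L = 40/259 + 78/259 + 80/259 + 101/259 + 158/259 + 1 = 716/259 ≈ 2.764 bits/symbol.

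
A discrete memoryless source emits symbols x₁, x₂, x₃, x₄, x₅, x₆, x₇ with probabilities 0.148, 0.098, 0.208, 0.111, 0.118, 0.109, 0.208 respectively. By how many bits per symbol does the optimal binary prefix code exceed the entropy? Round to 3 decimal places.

Entropy H = −Σ p log₂ p ≈ 2.7431 bits.
Huffman merges: 49/500+109/1000→207/1000; 111/1000+59/500→229/1000; 37/250+207/1000→71/200; 26/125+26/125→52/125; 229/1000+71/200→73/125; 52/125+73/125→1. L = 2791/1000 ≈ 2.7910.
L − H = 2.7910 − 2.7431 = 0.048 bits.

0.048 bits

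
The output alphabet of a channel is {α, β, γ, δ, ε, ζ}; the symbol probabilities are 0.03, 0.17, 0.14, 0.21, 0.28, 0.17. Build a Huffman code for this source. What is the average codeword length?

2.51 bits/symbol

Repeatedly combine the two least-probable nodes; the expected code length is the sum of the merged weights.
merge 3/100 + 7/50 → 17/100
merge 17/100 + 17/100 → 17/50
merge 17/100 + 21/100 → 19/50
merge 7/25 + 17/50 → 31/50
merge 19/50 + 31/50 → 1
L = 17/100 + 17/50 + 19/50 + 31/50 + 1 = 251/100 = 2.51 bits/symbol.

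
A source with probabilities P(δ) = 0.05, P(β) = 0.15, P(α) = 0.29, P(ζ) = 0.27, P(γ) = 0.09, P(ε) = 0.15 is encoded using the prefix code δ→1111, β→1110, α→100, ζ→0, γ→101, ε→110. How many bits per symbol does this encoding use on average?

L̄ = Σ pᵢ·ℓᵢ = 0.05·4 + 0.15·4 + 0.29·3 + 0.27·1 + 0.09·3 + 0.15·3 = 2.66 bits/symbol.

2.66 bits/symbol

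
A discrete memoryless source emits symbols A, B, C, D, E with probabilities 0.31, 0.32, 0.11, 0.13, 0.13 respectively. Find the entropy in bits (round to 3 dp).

2.165 bits

H = −Σ pᵢ log₂ pᵢ.
−0.31·log₂(0.31) = 0.5238
−0.32·log₂(0.32) = 0.5260
−0.11·log₂(0.11) = 0.3503
−0.13·log₂(0.13) = 0.3826
−0.13·log₂(0.13) = 0.3826
Sum ≈ 2.1654 → 2.165 bits.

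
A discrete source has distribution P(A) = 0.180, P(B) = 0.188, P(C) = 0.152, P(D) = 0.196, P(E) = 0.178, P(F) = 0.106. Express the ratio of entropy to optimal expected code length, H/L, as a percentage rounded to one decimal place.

Entropy H = −Σ p log₂ p ≈ 2.5590 bits.
Huffman merges: 53/500+19/125→129/500; 89/500+9/50→179/500; 47/250+49/250→48/125; 129/500+179/500→77/125; 48/125+77/125→1. L = 327/125 ≈ 2.6160.
Efficiency = H/L = 2.5590/2.6160 = 97.8%.

97.8%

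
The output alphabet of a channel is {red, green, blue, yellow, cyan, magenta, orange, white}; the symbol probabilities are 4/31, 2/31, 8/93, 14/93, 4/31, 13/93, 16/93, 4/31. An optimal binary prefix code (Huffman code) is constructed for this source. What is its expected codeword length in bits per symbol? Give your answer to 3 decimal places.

Repeatedly combine the two least-probable nodes; the expected code length is the sum of the merged weights.
merge 2/31 + 8/93 → 14/93
merge 4/31 + 4/31 → 8/31
merge 4/31 + 13/93 → 25/93
merge 14/93 + 14/93 → 28/93
merge 16/93 + 8/31 → 40/93
merge 25/93 + 28/93 → 53/93
merge 40/93 + 53/93 → 1
L = 14/93 + 8/31 + 25/93 + 28/93 + 40/93 + 53/93 + 1 = 277/93 ≈ 2.978 bits/symbol.

2.978 bits/symbol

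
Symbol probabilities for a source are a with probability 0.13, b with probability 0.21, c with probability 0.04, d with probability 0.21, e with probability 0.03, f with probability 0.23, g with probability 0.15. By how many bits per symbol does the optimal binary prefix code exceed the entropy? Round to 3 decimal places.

0.056 bits

Entropy H = −Σ p log₂ p ≈ 2.5640 bits.
Huffman merges: 3/100+1/25→7/100; 7/100+13/100→1/5; 3/20+1/5→7/20; 21/100+21/100→21/50; 23/100+7/20→29/50; 21/50+29/50→1. L = 131/50 ≈ 2.6200.
L − H = 2.6200 − 2.5640 = 0.056 bits.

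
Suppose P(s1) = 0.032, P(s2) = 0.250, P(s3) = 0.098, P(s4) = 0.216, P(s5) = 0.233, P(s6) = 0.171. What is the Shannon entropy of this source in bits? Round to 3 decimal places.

2.390 bits

H = −Σ pᵢ log₂ pᵢ.
−0.032·log₂(0.032) = 0.1589
−0.250·log₂(0.250) = 0.5000
−0.098·log₂(0.098) = 0.3284
−0.216·log₂(0.216) = 0.4776
−0.233·log₂(0.233) = 0.4897
−0.171·log₂(0.171) = 0.4357
Sum ≈ 2.3902 → 2.390 bits.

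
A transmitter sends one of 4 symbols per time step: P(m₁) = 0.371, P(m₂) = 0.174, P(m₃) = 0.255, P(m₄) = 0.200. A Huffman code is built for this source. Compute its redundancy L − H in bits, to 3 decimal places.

0.063 bits

Entropy H = −Σ p log₂ p ≈ 1.9368 bits.
Huffman merges: 87/500+1/5→187/500; 51/200+371/1000→313/500; 187/500+313/500→1. L = 2 ≈ 2.0000.
L − H = 2.0000 − 1.9368 = 0.063 bits.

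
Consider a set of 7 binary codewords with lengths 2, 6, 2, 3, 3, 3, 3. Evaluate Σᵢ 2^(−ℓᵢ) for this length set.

1.015625

With common denominator 2^6 = 64: Σ 2^(−ℓᵢ) = 16/64 + 1/64 + 16/64 + 8/64 + 8/64 + 8/64 + 8/64 = 65/64 = 1.015625.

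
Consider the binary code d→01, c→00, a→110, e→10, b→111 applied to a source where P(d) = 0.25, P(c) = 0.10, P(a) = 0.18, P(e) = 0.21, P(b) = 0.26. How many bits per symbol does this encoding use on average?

2.44 bits/symbol

L̄ = Σ pᵢ·ℓᵢ = 0.25·2 + 0.10·2 + 0.18·3 + 0.21·2 + 0.26·3 = 2.44 bits/symbol.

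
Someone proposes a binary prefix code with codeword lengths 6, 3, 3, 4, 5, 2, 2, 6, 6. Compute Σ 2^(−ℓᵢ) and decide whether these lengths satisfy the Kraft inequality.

0.890625; yes

With common denominator 2^6 = 64: Σ 2^(−ℓᵢ) = 1/64 + 8/64 + 8/64 + 4/64 + 2/64 + 16/64 + 16/64 + 1/64 + 1/64 = 57/64 = 0.890625.
Kraft's inequality requires Σ ≤ 1; here Σ = 0.890625 ≤ 1, so such a prefix code exists.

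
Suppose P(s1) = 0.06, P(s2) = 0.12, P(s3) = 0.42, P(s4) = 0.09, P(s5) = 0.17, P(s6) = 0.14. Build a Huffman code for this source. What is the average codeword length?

Repeatedly combine the two least-probable nodes; the expected code length is the sum of the merged weights.
merge 3/50 + 9/100 → 3/20
merge 3/25 + 7/50 → 13/50
merge 3/20 + 17/100 → 8/25
merge 13/50 + 8/25 → 29/50
merge 21/50 + 29/50 → 1
L = 3/20 + 13/50 + 8/25 + 29/50 + 1 = 231/100 = 2.31 bits/symbol.

2.31 bits/symbol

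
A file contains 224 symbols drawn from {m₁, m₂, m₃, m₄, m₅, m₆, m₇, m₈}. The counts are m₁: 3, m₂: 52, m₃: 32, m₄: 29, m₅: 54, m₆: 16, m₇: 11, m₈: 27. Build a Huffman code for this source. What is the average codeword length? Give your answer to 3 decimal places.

2.723 bits/symbol

Probabilities are the counts divided by 224.
Repeatedly combine the two least-probable nodes; the expected code length is the sum of the merged weights.
merge 3/224 + 11/224 → 1/16
merge 1/16 + 1/14 → 15/112
merge 27/224 + 29/224 → 1/4
merge 15/112 + 1/7 → 31/112
merge 13/56 + 27/112 → 53/112
merge 1/4 + 31/112 → 59/112
merge 53/112 + 59/112 → 1
L = 1/16 + 15/112 + 1/4 + 31/112 + 53/112 + 59/112 + 1 = 305/112 ≈ 2.723 bits/symbol.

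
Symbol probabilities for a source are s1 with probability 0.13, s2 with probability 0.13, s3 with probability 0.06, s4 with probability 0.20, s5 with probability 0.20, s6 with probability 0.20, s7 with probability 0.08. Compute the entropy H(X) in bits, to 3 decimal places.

2.693 bits

H = −Σ pᵢ log₂ pᵢ.
−0.13·log₂(0.13) = 0.3826
−0.13·log₂(0.13) = 0.3826
−0.06·log₂(0.06) = 0.2435
−0.20·log₂(0.20) = 0.4644
−0.20·log₂(0.20) = 0.4644
−0.20·log₂(0.20) = 0.4644
−0.08·log₂(0.08) = 0.2915
Sum ≈ 2.6935 → 2.693 bits.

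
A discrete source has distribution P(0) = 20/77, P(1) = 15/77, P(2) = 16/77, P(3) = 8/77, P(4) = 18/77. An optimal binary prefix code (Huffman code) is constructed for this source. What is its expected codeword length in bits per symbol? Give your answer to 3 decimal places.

Repeatedly combine the two least-probable nodes; the expected code length is the sum of the merged weights.
merge 8/77 + 15/77 → 23/77
merge 16/77 + 18/77 → 34/77
merge 20/77 + 23/77 → 43/77
merge 34/77 + 43/77 → 1
L = 23/77 + 34/77 + 43/77 + 1 = 177/77 ≈ 2.299 bits/symbol.

2.299 bits/symbol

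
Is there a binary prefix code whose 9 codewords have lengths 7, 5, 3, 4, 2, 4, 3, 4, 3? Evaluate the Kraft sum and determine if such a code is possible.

0.8515625; yes

With common denominator 2^7 = 128: Σ 2^(−ℓᵢ) = 1/128 + 4/128 + 16/128 + 8/128 + 32/128 + 8/128 + 16/128 + 8/128 + 16/128 = 109/128 = 0.8515625.
Kraft's inequality requires Σ ≤ 1; here Σ = 0.8515625 ≤ 1, so such a prefix code exists.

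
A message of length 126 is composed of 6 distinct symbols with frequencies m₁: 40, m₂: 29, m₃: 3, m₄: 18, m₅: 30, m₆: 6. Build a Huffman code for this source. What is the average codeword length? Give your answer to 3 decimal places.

Probabilities are the counts divided by 126.
Repeatedly combine the two least-probable nodes; the expected code length is the sum of the merged weights.
merge 1/42 + 1/21 → 1/14
merge 1/14 + 1/7 → 3/14
merge 3/14 + 29/126 → 4/9
merge 5/21 + 20/63 → 5/9
merge 4/9 + 5/9 → 1
L = 1/14 + 3/14 + 4/9 + 5/9 + 1 = 16/7 ≈ 2.286 bits/symbol.

2.286 bits/symbol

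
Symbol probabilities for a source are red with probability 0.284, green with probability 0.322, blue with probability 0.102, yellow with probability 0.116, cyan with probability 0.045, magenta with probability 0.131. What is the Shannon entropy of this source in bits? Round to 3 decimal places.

H = −Σ pᵢ log₂ pᵢ.
−0.284·log₂(0.284) = 0.5158
−0.322·log₂(0.322) = 0.5264
−0.102·log₂(0.102) = 0.3359
−0.116·log₂(0.116) = 0.3605
−0.045·log₂(0.045) = 0.2013
−0.131·log₂(0.131) = 0.3841
Sum ≈ 2.3241 → 2.324 bits.

2.324 bits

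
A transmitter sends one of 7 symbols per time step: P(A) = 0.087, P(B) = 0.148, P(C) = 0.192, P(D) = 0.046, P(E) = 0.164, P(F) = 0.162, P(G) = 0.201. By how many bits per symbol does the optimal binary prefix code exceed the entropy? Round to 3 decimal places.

0.046 bits

Entropy H = −Σ p log₂ p ≈ 2.6943 bits.
Huffman merges: 23/500+87/1000→133/1000; 133/1000+37/250→281/1000; 81/500+41/250→163/500; 24/125+201/1000→393/1000; 281/1000+163/500→607/1000; 393/1000+607/1000→1. L = 137/50 ≈ 2.7400.
L − H = 2.7400 − 2.6943 = 0.046 bits.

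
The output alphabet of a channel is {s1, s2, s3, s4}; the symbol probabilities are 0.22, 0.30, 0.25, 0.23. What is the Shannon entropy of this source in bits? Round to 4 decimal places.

H = −Σ pᵢ log₂ pᵢ.
−0.22·log₂(0.22) = 0.4806
−0.30·log₂(0.30) = 0.5211
−0.25·log₂(0.25) = 0.5000
−0.23·log₂(0.23) = 0.4877
Sum ≈ 1.9893 → 1.9893 bits.

1.9893 bits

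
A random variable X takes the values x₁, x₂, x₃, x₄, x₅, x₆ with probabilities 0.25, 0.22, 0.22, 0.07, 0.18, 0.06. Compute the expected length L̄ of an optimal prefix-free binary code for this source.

2.44 bits/symbol

Repeatedly combine the two least-probable nodes; the expected code length is the sum of the merged weights.
merge 3/50 + 7/100 → 13/100
merge 13/100 + 9/50 → 31/100
merge 11/50 + 11/50 → 11/25
merge 1/4 + 31/100 → 14/25
merge 11/25 + 14/25 → 1
L = 13/100 + 31/100 + 11/25 + 14/25 + 1 = 61/25 = 2.44 bits/symbol.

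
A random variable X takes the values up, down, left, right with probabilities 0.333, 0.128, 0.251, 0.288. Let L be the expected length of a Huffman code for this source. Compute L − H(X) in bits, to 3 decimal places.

Entropy H = −Σ p log₂ p ≈ 1.9257 bits.
Huffman merges: 16/125+251/1000→379/1000; 36/125+333/1000→621/1000; 379/1000+621/1000→1. L = 2 ≈ 2.0000.
L − H = 2.0000 − 1.9257 = 0.074 bits.

0.074 bits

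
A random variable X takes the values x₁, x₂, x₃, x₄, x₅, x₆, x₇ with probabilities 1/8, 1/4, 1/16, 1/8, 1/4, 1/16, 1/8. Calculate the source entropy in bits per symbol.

2.625 bits

Each probability is a power of 1/2, so log₂(1/p) is an integer.
H = Σ p·log₂(1/p) = 1/8·3 + 1/4·2 + 1/16·4 + 1/8·3 + 1/4·2 + 1/16·4 + 1/8·3 = 2.625 bits.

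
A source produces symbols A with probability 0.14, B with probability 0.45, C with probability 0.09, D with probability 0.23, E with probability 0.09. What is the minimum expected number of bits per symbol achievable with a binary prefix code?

2.05 bits/symbol

Repeatedly combine the two least-probable nodes; the expected code length is the sum of the merged weights.
merge 9/100 + 9/100 → 9/50
merge 7/50 + 9/50 → 8/25
merge 23/100 + 8/25 → 11/20
merge 9/20 + 11/20 → 1
L = 9/50 + 8/25 + 11/20 + 1 = 41/20 = 2.05 bits/symbol.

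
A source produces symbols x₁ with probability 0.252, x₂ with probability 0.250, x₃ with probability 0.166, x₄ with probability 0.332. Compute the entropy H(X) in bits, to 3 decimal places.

H = −Σ pᵢ log₂ pᵢ.
−0.252·log₂(0.252) = 0.5011
−0.250·log₂(0.250) = 0.5000
−0.166·log₂(0.166) = 0.4301
−0.332·log₂(0.332) = 0.5281
Sum ≈ 1.9593 → 1.959 bits.

1.959 bits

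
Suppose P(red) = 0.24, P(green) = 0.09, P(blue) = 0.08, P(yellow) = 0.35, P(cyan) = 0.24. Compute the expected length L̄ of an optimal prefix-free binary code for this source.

2.17 bits/symbol

Repeatedly combine the two least-probable nodes; the expected code length is the sum of the merged weights.
merge 2/25 + 9/100 → 17/100
merge 17/100 + 6/25 → 41/100
merge 6/25 + 7/20 → 59/100
merge 41/100 + 59/100 → 1
L = 17/100 + 41/100 + 59/100 + 1 = 217/100 = 2.17 bits/symbol.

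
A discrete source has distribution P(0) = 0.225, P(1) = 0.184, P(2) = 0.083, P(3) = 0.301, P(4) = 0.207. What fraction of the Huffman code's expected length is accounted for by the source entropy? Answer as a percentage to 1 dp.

98.1%

Entropy H = −Σ p log₂ p ≈ 2.2233 bits.
Huffman merges: 83/1000+23/125→267/1000; 207/1000+9/40→54/125; 267/1000+301/1000→71/125; 54/125+71/125→1. L = 2267/1000 ≈ 2.2670.
Efficiency = H/L = 2.2233/2.2670 = 98.1%.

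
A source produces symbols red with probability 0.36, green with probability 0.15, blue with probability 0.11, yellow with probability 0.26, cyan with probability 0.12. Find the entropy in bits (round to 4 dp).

H = −Σ pᵢ log₂ pᵢ.
−0.36·log₂(0.36) = 0.5306
−0.15·log₂(0.15) = 0.4105
−0.11·log₂(0.11) = 0.3503
−0.26·log₂(0.26) = 0.5053
−0.12·log₂(0.12) = 0.3671
Sum ≈ 2.1638 → 2.1638 bits.

2.1638 bits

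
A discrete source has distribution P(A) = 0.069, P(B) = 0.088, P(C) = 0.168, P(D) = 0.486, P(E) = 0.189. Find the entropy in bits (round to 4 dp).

1.9672 bits

H = −Σ pᵢ log₂ pᵢ.
−0.069·log₂(0.069) = 0.2662
−0.088·log₂(0.088) = 0.3086
−0.168·log₂(0.168) = 0.4323
−0.486·log₂(0.486) = 0.5059
−0.189·log₂(0.189) = 0.4543
Sum ≈ 1.9672 → 1.9672 bits.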